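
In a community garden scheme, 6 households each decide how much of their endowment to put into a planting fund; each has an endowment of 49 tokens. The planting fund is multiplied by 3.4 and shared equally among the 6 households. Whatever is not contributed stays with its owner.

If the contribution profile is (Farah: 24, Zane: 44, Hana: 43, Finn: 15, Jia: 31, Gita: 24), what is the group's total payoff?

Total contributed: 24 + 44 + 43 + 15 + 31 + 24 = 181; total kept: 6 × 49 − 181 = 113.
The planting fund pays out 3.4 × 181 = 615.40 in aggregate.
Group total = 113 + 615.40 = 728.40.

728.40 tokens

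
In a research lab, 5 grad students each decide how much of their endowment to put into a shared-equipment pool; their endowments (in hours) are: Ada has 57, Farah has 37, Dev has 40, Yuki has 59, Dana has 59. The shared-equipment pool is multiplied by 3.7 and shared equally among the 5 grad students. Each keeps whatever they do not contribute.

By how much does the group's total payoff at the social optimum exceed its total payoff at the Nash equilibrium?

680.40 hours

The private return per contributed unit is 3.7/5 = 0.7400 < 1 for every player regardless of endowment, so the Nash equilibrium is zero contribution and the group total is Σ E_j = 57 + 37 + 40 + 59 + 59 = 252.
Each contributed unit returns 3.700 to the group, so the social optimum is full contribution by everyone: group total = 3.700 × 252 = 932.40.
Efficiency loss = (3.700 − 1) × 252 = 680.40.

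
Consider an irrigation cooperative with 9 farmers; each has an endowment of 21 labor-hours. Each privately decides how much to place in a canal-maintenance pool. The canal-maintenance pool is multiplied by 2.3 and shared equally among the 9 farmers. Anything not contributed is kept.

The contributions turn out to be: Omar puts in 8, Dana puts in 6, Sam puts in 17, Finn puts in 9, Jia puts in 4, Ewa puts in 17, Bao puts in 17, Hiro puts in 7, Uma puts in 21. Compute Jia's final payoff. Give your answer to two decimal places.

44.09 labor-hours

Total contributed: 8 + 6 + 17 + 9 + 4 + 17 + 17 + 7 + 21 = 106.
Each receives 2.3 × 106 / 9 = 27.09 from the canal-maintenance pool.
Jia keeps 21 − 4 = 17, so Jia's payoff is 17 + 27.09 = 44.09.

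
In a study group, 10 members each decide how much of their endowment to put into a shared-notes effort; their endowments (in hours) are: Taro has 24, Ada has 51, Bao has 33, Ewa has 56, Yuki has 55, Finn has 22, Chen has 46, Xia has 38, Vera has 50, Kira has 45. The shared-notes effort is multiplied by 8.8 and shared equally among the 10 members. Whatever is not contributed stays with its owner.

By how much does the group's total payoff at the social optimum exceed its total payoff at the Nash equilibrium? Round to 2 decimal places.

The private return per contributed unit is 8.8/10 = 0.8800 < 1 for every player regardless of endowment, so the Nash equilibrium is zero contribution and the group total is Σ E_j = 24 + 51 + 33 + 56 + 55 + 22 + 46 + 38 + 50 + 45 = 420.
Each contributed unit returns 8.800 to the group, so the social optimum is full contribution by everyone: group total = 8.800 × 420 = 3696.00.
Efficiency loss = (8.800 − 1) × 420 = 3276.00.

3276.00 hours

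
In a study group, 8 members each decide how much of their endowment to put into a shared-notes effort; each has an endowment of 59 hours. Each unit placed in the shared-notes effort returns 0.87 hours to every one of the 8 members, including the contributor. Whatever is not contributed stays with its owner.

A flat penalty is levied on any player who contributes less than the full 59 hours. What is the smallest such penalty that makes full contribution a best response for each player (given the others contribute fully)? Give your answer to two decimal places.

7.67 hours

Given the others contribute fully, the best deviation is to contribute 0 (any partial contribution still incurs the fine and gives up units whose private return 0.87 is below 1).
Deviating from 59 to 0 saves 59 hours but forfeits the deviator's share of the drop in the shared-notes effort: 0.87 × 59 = 51.33.
So the deviation gain is 59 − 51.33 = 7.67, and the fine must be at least 7.67 hours to wipe it out.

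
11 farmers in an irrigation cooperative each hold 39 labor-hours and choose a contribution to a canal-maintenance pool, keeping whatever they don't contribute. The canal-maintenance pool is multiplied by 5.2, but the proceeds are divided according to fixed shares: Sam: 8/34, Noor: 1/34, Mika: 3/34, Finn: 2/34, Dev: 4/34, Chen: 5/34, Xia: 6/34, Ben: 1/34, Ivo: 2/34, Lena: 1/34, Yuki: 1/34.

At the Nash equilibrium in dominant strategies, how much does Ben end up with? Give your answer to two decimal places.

A player with share s gets back 5.2·s per unit contributed, so full contribution is dominant for anyone with s > 1/5.2 = 0.1923 and zero contribution is dominant for anyone below.
The only share above 0.1923 is Sam's 8/34, contributing 39; the remaining 10 contribute 0. Total contributed: 39.
Ben keeps 39 and receives 5.2 × 39 × 1/34 = 5.96 from the canal-maintenance pool, for a payoff of 44.96.

44.96 labor-hours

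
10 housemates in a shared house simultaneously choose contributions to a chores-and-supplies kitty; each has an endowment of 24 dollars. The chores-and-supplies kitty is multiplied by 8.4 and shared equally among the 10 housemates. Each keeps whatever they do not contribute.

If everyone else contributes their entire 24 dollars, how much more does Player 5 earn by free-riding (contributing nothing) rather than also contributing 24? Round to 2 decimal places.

3.84 dollars

Switching from a contribution of 24 to 0 lets Player 5 keep an extra 24 dollars, but lowers the chores-and-supplies kitty by 24, which costs Player 5 their own share of that drop: 8.4/10 × 24 = 20.16.
Net gain = 24 − 20.16 = 3.84. The private return per contributed unit (0.8400) is below 1, so free-riding is indeed the best response regardless of what the others do.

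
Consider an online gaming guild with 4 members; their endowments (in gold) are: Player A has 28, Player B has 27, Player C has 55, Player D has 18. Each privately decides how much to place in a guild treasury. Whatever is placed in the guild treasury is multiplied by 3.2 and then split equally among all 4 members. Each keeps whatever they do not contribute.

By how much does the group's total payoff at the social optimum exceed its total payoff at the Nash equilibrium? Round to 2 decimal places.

281.60 gold

The private return per contributed unit is 3.2/4 = 0.8000 < 1 for every player regardless of endowment, so the Nash equilibrium is zero contribution and the group total is Σ E_j = 28 + 27 + 55 + 18 = 128.
Each contributed unit returns 3.200 to the group, so the social optimum is full contribution by everyone: group total = 3.200 × 128 = 409.60.
Efficiency loss = (3.200 − 1) × 128 = 281.60.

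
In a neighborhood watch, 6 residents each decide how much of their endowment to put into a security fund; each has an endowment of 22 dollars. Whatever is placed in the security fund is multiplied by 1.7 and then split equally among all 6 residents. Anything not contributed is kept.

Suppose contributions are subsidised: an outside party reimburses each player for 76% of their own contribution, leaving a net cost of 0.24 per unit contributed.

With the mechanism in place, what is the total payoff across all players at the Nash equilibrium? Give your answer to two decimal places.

324.72 dollars

With the mechanism, a contributed unit returns (1.7/6) / 0.24 = 1.1806 per unit of net cost to the contributor — now above 1 — so contributing fully is weakly dominant for every player.
At the Nash equilibrium everyone contributes 22. Group total payoff = 6 × (22 × 0.76 + 1.7 × 22) = 324.72.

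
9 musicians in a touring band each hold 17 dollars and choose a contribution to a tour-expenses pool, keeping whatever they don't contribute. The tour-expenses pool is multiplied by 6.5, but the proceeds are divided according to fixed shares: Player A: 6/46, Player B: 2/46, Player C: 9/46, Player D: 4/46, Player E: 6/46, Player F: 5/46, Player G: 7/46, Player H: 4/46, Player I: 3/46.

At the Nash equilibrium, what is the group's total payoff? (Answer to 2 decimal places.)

246.50 dollars

For player j, contributing a unit is worthwhile iff 6.5 × (j's share) ≥ 1, i.e. iff j's share is at least 0.1538.
The only share above 0.1538 is Player C's 9/46, contributing 17; the remaining 8 contribute 0. Total contributed: 17.
The tour-expenses pool pays out 6.5 × 17 = 110.50 in total (split across the unequal shares, but the aggregate is all that matters for the group sum).
The 8 free-riders keep 17 each, adding 136. Group total = 136 + 110.50 = 246.50.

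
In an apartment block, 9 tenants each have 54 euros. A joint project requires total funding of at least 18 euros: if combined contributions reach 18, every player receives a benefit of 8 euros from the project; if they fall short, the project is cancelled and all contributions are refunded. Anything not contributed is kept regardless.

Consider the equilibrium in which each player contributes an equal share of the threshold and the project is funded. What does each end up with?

60 euros

Equal share of the threshold: 18/9 = 2.
At this profile no one gains by cutting their contribution: any cut drops the total below 18, the project is cancelled, contributions are refunded, and the deviator ends with 54, which is less than 54 − 2 + 8 = 60. Contributing more than 2 just wastes the excess. So contributing exactly 2 is a best response.
Each player's payoff: 54 − 2 + 8 = 60.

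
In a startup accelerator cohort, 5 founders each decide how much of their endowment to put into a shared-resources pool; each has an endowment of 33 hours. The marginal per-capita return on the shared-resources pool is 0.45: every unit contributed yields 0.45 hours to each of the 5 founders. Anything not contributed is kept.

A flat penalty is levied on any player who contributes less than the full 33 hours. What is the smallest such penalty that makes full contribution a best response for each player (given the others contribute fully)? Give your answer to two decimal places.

18.15 hours

Given the others contribute fully, the best deviation is to contribute 0 (any partial contribution still incurs the fine and gives up units whose private return 0.45 is below 1).
Deviating from 33 to 0 saves 33 hours but forfeits the deviator's share of the drop in the shared-resources pool: 0.45 × 33 = 14.85.
So the deviation gain is 33 − 14.85 = 18.15, and the fine must be at least 18.15 hours to wipe it out.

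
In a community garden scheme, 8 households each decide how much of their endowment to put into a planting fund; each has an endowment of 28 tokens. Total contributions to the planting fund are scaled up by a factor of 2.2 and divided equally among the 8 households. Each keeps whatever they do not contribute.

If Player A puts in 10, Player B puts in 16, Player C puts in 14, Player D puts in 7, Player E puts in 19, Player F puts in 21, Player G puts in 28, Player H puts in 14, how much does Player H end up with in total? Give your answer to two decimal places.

Total contributed: 10 + 16 + 14 + 7 + 19 + 21 + 28 + 14 = 129.
Each receives 2.2 × 129 / 8 = 35.48 from the planting fund.
Player H keeps 28 − 14 = 14, so Player H's payoff is 14 + 35.48 = 49.48.

49.48 tokens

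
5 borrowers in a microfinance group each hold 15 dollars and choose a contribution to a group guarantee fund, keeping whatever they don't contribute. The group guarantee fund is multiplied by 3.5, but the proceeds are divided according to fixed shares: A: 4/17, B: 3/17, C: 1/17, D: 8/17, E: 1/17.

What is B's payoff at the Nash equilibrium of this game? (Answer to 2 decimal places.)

24.26 dollars

Each unit j contributes comes back to j as 3.5 × (j's share), so j prefers to contribute only if that share exceeds 1/3.5 = 0.2857; otherwise keeping the unit dominates.
Only D (8/17) clears that bar, contributing 15; the remaining 4 contribute 0. Total contributed: 15.
B keeps 15 and receives 3.5 × 15 × 3/17 = 9.26 from the group guarantee fund, for a payoff of 24.26.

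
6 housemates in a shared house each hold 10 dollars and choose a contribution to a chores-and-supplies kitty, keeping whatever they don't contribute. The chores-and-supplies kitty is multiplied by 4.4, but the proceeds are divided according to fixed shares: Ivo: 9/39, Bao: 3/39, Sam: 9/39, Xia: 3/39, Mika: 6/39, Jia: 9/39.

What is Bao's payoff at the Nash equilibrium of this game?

20.15 dollars

For player j, contributing a unit is worthwhile iff 4.4 × (j's share) ≥ 1, i.e. iff j's share is at least 0.2273.
The shares above 0.2273 belong to Ivo, Sam and Jia, contributing 10 each; the remaining 3 contribute 0. Total contributed: 30.
Bao keeps 10 and receives 4.4 × 30 × 3/39 = 10.15 from the chores-and-supplies kitty, for a payoff of 20.15.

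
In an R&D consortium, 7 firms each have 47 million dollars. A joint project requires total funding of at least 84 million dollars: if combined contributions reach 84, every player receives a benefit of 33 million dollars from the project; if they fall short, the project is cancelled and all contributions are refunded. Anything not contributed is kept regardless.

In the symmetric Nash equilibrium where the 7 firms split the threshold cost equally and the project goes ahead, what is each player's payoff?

Equal share of the threshold: 84/7 = 12.
At this profile no one gains by cutting their contribution: any cut drops the total below 84, the project is cancelled, contributions are refunded, and the deviator ends with 47, which is less than 47 − 12 + 33 = 68. Contributing more than 12 just wastes the excess. So contributing exactly 12 is a best response.
Each player's payoff: 47 − 12 + 33 = 68.

68 million dollars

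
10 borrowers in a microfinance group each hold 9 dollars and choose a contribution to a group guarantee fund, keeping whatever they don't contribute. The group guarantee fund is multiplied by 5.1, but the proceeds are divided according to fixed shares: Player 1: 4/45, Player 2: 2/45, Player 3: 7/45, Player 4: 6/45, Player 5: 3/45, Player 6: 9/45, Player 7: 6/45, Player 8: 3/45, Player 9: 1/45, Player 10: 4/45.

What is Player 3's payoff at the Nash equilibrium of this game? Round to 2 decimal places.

16.14 dollars

Player j's private return per contributed unit is 5.1 × (j's share). Contributing is weakly dominant for j when that share is at least 1/5.1 = 0.1961, and contributing 0 is dominant otherwise.
The only share above 0.1961 is Player 6's 9/45, contributing 9; the remaining 9 contribute 0. Total contributed: 9.
Player 3 keeps 9 and receives 5.1 × 9 × 7/45 = 7.14 from the group guarantee fund, for a payoff of 16.14.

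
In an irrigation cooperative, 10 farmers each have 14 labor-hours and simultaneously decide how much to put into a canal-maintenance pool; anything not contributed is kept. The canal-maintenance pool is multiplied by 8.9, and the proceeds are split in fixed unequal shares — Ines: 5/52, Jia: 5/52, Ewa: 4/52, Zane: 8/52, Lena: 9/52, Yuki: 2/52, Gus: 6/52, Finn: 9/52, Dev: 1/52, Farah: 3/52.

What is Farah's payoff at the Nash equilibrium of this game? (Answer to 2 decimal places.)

42.75 labor-hours

For player j, contributing a unit is worthwhile iff 8.9 × (j's share) ≥ 1, i.e. iff j's share is at least 0.1124.
The shares above 0.1124 belong to Zane, Lena, Gus and Finn, contributing 14 each; the remaining 6 contribute 0. Total contributed: 56.
Farah keeps 14 and receives 8.9 × 56 × 3/52 = 28.75 from the canal-maintenance pool, for a payoff of 42.75.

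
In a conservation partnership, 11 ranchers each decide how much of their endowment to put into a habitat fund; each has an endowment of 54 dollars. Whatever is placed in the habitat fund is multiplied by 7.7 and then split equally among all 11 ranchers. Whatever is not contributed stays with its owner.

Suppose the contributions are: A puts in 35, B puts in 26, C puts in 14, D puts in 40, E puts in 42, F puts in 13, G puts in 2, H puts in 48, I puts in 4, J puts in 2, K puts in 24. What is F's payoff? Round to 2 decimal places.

216.00 dollars

Total contributed: 35 + 26 + 14 + 40 + 42 + 13 + 2 + 48 + 4 + 2 + 24 = 250.
Each receives 7.7 × 250 / 11 = 175.00 from the habitat fund.
F keeps 54 − 13 = 41, so F's payoff is 41 + 175.00 = 216.00.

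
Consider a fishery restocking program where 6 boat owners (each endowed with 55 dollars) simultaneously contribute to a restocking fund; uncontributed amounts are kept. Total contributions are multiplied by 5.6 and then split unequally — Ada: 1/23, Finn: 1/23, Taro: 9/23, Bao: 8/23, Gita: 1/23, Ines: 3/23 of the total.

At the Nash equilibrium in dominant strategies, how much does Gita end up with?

81.78 dollars

A player with share s gets back 5.6·s per unit contributed, so full contribution is dominant for anyone with s > 1/5.6 = 0.1786 and zero contribution is dominant for anyone below.
Taro and Bao are above the threshold, contributing 55 each; the remaining 4 contribute 0. Total contributed: 110.
Gita keeps 55 and receives 5.6 × 110 × 1/23 = 26.78 from the restocking fund, for a payoff of 81.78.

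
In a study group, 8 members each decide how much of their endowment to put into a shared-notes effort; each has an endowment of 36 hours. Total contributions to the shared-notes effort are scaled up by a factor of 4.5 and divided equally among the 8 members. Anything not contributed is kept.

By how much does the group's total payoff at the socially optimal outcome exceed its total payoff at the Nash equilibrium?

1008.00 hours

Each contributed unit returns 4.5/8 = 0.5625 to its contributor — below 1 — so contributing 0 is dominant for every player. At the Nash equilibrium everyone keeps their 36, and the group total is 8 × 36 = 288.
Each contributed unit returns 4.500 to the group as a whole (0.5625 to each of 8 players), which exceeds 1, so the social optimum is full contribution: group total = 4.500 × 288 = 1296.00.
Efficiency loss = 1296.00 − 288 = 1008.00.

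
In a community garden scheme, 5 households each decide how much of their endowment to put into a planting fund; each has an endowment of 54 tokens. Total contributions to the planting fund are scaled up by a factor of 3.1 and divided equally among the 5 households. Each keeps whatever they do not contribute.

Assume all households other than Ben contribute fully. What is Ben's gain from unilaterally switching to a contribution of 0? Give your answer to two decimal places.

Switching from a contribution of 54 to 0 lets Ben keep an extra 54 tokens, but lowers the planting fund by 54, which costs Ben their own share of that drop: 3.1/5 × 54 = 33.48.
Net gain = 54 − 33.48 = 20.52. The private return per contributed unit (0.6200) is below 1, so free-riding is indeed the best response regardless of what the others do.

20.52 tokens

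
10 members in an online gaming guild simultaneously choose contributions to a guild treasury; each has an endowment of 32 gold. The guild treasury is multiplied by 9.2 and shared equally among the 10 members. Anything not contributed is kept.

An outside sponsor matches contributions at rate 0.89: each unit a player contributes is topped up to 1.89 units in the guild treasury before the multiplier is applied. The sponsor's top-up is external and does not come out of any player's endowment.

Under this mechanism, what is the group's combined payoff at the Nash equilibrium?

The effective private return per unit is now 9.2 × 1.89 / 10 = 1.7388 > 1, so every player's dominant strategy flips to full contribution.
At the Nash equilibrium everyone contributes 32. Group total payoff = 9.2 × 1.89 × 320 = 5564.16.

5564.16 gold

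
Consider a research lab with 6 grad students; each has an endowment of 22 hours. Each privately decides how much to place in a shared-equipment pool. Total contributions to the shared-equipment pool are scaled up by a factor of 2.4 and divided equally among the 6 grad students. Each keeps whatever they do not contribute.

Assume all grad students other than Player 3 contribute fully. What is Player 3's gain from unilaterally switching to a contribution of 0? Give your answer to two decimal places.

Switching from a contribution of 22 to 0 lets Player 3 keep an extra 22 hours, but lowers the shared-equipment pool by 22, which costs Player 3 their own share of that drop: 2.4/6 × 22 = 8.80.
Net gain = 22 − 8.80 = 13.20. The private return per contributed unit (0.4000) is below 1, so free-riding is indeed the best response regardless of what the others do.

13.20 hours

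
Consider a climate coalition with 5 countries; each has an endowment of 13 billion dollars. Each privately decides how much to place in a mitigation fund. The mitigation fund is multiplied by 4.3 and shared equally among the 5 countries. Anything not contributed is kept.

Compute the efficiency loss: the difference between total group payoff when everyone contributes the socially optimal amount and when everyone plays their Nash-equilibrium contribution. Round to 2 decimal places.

Each contributed unit returns 4.3/5 = 0.8600 to its contributor — below 1 — so contributing 0 is dominant for every player. At the Nash equilibrium everyone keeps their 13, and the group total is 5 × 13 = 65.
Each contributed unit returns 4.300 to the group as a whole (0.8600 to each of 5 players), which exceeds 1, so the social optimum is full contribution: group total = 4.300 × 65 = 279.50.
Efficiency loss = 279.50 − 65 = 214.50.

214.50 billion dollars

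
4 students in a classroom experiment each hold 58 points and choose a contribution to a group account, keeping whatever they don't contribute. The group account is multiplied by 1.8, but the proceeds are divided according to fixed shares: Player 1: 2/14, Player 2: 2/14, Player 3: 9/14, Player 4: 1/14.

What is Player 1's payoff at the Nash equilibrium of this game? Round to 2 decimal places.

Player j's private return per contributed unit is 1.8 × (j's share). Contributing is weakly dominant for j when that share is at least 1/1.8 = 0.5556, and contributing 0 is dominant otherwise.
The only share above 0.5556 is Player 3's 9/14, contributing 58; the remaining 3 contribute 0. Total contributed: 58.
Player 1 keeps 58 and receives 1.8 × 58 × 2/14 = 14.91 from the group account, for a payoff of 72.91.

72.91 points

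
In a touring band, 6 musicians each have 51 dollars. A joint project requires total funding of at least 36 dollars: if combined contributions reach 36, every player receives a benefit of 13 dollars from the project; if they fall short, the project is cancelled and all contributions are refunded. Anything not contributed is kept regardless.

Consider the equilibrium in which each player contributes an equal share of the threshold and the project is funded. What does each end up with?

Equal share of the threshold: 36/6 = 6.
At this profile no one gains by cutting their contribution: any cut drops the total below 36, the project is cancelled, contributions are refunded, and the deviator ends with 51, which is less than 51 − 6 + 13 = 58. Contributing more than 6 just wastes the excess. So contributing exactly 6 is a best response.
Each player's payoff: 51 − 6 + 13 = 58.

58 dollars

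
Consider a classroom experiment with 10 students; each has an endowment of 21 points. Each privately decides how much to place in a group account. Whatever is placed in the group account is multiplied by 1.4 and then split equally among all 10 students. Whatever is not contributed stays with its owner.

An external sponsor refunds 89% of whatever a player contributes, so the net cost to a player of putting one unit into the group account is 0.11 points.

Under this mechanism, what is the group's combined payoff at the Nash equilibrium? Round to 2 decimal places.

480.90 points

Under the mechanism each unit contributed yields (1.4/10) / 0.11 = 1.2727 back to its contributor per unit of net cost, which exceeds 1, making full contribution the dominant choice for everyone.
So the Nash equilibrium is full contribution by all 10; the group earns 10 × (21 × 0.89 + 1.4 × 21) = 480.90.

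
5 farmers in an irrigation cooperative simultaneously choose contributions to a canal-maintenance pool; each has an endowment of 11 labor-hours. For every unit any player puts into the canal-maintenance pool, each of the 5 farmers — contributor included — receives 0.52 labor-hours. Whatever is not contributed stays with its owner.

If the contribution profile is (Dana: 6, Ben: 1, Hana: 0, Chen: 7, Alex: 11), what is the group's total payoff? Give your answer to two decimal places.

95.00 labor-hours

Total contributed: 6 + 1 + 0 + 7 + 11 = 25; total kept: 5 × 11 − 25 = 30.
The canal-maintenance pool pays out 0.52 × 5 × 25 = 65.00 in aggregate.
Group total = 30 + 65.00 = 95.00.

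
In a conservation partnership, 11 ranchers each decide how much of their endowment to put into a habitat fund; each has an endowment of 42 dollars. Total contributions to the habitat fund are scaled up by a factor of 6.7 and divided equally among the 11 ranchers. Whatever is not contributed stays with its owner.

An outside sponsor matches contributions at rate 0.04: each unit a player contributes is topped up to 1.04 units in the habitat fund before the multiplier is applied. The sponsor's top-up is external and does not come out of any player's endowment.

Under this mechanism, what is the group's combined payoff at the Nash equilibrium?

The effective private return is 6.7 × 1.04 / 11 = 0.6335, which is still under 1, so the mechanism doesn't change anyone's dominant strategy: zero contribution.
Everyone keeps their endowment and the group total is 11 × 42 = 462.

462.00 dollars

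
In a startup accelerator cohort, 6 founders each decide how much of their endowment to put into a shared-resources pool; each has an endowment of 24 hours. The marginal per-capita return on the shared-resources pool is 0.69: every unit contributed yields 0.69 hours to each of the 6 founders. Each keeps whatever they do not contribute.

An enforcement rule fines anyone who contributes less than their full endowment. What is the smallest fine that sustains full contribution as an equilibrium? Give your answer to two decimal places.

Given the others contribute fully, the best deviation is to contribute 0 (any partial contribution still incurs the fine and gives up units whose private return 0.69 is below 1).
Deviating from 24 to 0 saves 24 hours but forfeits the deviator's share of the drop in the shared-resources pool: 0.69 × 24 = 16.56.
So the deviation gain is 24 − 16.56 = 7.44, and the fine must be at least 7.44 hours to wipe it out.

7.44 hours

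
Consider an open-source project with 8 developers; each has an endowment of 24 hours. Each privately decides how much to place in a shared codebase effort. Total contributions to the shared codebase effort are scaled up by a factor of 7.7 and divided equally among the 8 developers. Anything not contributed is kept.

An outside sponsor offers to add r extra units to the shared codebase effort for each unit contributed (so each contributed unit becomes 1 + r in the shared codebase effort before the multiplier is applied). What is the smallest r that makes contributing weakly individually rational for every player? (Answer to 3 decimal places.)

With matching at rate r, one contributed unit becomes (1 + r) in the shared codebase effort and returns 7.7 × (1 + r) / 8 to the contributor.
Setting this equal to 1: 1 + r = 8/7.7 = 1.0390.
So the minimum matching rate is r = 1.0390 − 1 = 0.039.

0.039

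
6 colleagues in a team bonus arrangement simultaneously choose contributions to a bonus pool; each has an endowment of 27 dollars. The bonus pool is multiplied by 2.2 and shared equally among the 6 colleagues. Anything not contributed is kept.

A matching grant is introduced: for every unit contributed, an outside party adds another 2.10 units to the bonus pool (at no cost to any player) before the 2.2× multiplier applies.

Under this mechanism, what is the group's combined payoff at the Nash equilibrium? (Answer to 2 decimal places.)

1104.84 dollars

With the mechanism, a contributed unit returns 2.2 × 3.10 / 6 = 1.1367 per unit of net cost to the contributor — now above 1 — so contributing fully is weakly dominant for every player.
So the Nash equilibrium is full contribution by all 6; the group earns 2.2 × 3.10 × 162 = 1104.84.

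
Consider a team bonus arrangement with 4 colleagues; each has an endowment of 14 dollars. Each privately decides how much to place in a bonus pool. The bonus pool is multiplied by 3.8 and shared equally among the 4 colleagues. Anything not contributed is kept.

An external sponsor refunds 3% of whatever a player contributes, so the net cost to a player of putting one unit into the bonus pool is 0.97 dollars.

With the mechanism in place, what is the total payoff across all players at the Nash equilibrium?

Even with the mechanism, each unit contributed returns only (3.8/4) / 0.97 = 0.9794 per unit of net cost, so contributing nothing is still dominant.
At the Nash equilibrium no one contributes; group total payoff = 4 × 14 = 56.

56.00 dollars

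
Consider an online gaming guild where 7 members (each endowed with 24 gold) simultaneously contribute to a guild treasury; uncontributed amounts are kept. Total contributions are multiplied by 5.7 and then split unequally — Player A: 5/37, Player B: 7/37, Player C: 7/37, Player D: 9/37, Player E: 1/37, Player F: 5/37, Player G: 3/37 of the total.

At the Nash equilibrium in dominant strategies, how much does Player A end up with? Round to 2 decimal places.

Player j's private return per contributed unit is 5.7 × (j's share). Contributing is weakly dominant for j when that share is at least 1/5.7 = 0.1754, and contributing 0 is dominant otherwise.
Player B, Player C and Player D clear that bar, contributing 24 each; the remaining 4 contribute 0. Total contributed: 72.
Player A keeps 24 and receives 5.7 × 72 × 5/37 = 55.46 from the guild treasury, for a payoff of 79.46.

79.46 gold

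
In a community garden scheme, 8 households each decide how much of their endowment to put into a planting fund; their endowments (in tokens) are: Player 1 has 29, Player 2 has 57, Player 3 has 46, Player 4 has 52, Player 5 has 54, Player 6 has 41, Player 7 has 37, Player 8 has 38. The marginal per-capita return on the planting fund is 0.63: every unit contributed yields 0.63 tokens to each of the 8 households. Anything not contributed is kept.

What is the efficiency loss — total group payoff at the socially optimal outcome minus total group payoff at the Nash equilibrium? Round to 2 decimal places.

The private return per contributed unit is 0.63 < 1 for everyone, so the Nash equilibrium is zero contribution and the group total is Σ E_j = 29 + 57 + 46 + 52 + 54 + 41 + 37 + 38 = 354.
Each contributed unit returns 5.040 to the group, so the social optimum is full contribution by everyone: group total = 5.040 × 354 = 1784.16.
Efficiency loss = (5.040 − 1) × 354 = 1430.16.

1430.16 tokens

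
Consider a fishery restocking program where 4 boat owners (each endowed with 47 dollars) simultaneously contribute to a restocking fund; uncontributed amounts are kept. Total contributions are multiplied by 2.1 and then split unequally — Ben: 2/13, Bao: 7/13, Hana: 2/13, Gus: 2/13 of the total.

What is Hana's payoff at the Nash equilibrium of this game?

62.18 dollars

Each unit j contributes comes back to j as 2.1 × (j's share), so j prefers to contribute only if that share exceeds 1/2.1 = 0.4762; otherwise keeping the unit dominates.
Only Bao (7/13) clears that bar, contributing 47; the remaining 3 contribute 0. Total contributed: 47.
Hana keeps 47 and receives 2.1 × 47 × 2/13 = 15.18 from the restocking fund, for a payoff of 62.18.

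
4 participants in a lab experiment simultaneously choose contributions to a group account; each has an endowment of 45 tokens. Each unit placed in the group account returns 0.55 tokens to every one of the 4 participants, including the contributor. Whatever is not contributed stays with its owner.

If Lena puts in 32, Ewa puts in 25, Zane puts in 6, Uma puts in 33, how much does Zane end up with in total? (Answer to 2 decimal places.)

91.80 tokens

Total contributed: 32 + 25 + 6 + 33 = 96.
Each receives 0.55 × 96 = 52.80 from the group account.
Zane keeps 45 − 6 = 39, so Zane's payoff is 39 + 52.80 = 91.80.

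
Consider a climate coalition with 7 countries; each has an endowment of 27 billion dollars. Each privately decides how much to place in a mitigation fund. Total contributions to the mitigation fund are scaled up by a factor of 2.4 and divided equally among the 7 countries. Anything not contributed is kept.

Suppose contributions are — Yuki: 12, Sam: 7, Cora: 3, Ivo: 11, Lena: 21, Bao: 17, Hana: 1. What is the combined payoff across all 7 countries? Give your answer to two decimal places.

Total contributed: 12 + 7 + 3 + 11 + 21 + 17 + 1 = 72; total kept: 7 × 27 − 72 = 117.
The mitigation fund pays out 2.4 × 72 = 172.80 in aggregate.
Group total = 117 + 172.80 = 289.80.

289.80 billion dollars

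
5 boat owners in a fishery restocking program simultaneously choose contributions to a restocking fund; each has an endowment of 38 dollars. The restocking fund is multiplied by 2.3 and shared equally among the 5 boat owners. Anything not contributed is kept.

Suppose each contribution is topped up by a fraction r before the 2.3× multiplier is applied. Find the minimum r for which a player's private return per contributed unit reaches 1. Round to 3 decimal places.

With matching at rate r, one contributed unit becomes (1 + r) in the restocking fund and returns 2.3 × (1 + r) / 5 to the contributor.
Setting this equal to 1: 1 + r = 5/2.3 = 2.1739.
So the minimum matching rate is r = 2.1739 − 1 = 1.174.

1.174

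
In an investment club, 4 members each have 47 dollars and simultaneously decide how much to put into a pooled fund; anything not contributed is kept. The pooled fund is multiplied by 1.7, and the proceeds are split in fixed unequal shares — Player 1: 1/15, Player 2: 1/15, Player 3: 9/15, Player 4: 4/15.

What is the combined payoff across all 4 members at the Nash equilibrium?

Each unit j contributes comes back to j as 1.7 × (j's share), so j prefers to contribute only if that share exceeds 1/1.7 = 0.5882; otherwise keeping the unit dominates.
Player 3 alone (share 9/15) is above the threshold, contributing 47; the remaining 3 contribute 0. Total contributed: 47.
The pooled fund pays out 1.7 × 47 = 79.90 in total (split across the unequal shares, but the aggregate is all that matters for the group sum).
The 3 free-riders keep 47 each, adding 141. Group total = 141 + 79.90 = 220.90.

220.90 dollars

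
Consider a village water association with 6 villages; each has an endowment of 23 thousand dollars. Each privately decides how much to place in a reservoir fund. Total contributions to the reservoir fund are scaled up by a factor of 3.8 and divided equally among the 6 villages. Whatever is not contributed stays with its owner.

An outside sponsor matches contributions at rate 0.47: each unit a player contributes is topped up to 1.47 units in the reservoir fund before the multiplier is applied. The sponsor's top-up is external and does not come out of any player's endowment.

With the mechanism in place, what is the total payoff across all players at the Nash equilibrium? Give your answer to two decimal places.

The effective private return is 3.8 × 1.47 / 6 = 0.9310, which is still under 1, so the mechanism doesn't change anyone's dominant strategy: zero contribution.
At the Nash equilibrium no one contributes; group total payoff = 6 × 23 = 138.

138.00 thousand dollars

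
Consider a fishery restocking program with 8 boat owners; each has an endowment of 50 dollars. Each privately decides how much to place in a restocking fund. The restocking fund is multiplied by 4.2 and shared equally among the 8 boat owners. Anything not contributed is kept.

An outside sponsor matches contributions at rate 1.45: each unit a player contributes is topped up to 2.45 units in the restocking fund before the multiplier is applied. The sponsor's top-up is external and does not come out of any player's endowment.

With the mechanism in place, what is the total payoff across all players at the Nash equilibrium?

Under the mechanism each unit contributed yields 4.2 × 2.45 / 8 = 1.2863 back to its contributor per unit of net cost, which exceeds 1, making full contribution the dominant choice for everyone.
So the Nash equilibrium is full contribution by all 8; the group earns 4.2 × 2.45 × 400 = 4116.00.

4116.00 dollars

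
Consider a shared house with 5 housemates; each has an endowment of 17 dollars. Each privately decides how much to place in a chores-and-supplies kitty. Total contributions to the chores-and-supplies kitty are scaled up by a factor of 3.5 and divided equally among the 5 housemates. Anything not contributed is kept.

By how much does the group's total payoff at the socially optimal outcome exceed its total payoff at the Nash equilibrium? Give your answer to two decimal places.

212.50 dollars

Each contributed unit returns 3.5/5 = 0.7000 to its contributor — below 1 — so contributing 0 is dominant for every player. At the Nash equilibrium everyone keeps their 17, and the group total is 5 × 17 = 85.
Each contributed unit returns 3.500 to the group as a whole (0.7000 to each of 5 players), which exceeds 1, so the social optimum is full contribution: group total = 3.500 × 85 = 297.50.
Efficiency loss = 297.50 − 85 = 212.50.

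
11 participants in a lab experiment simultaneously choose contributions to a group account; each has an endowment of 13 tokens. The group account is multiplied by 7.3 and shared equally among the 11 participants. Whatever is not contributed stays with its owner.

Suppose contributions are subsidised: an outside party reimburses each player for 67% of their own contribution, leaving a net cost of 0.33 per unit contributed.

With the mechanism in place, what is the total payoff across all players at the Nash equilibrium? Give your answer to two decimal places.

1139.71 tokens

Under the mechanism each unit contributed yields (7.3/11) / 0.33 = 2.0110 back to its contributor per unit of net cost, which exceeds 1, making full contribution the dominant choice for everyone.
So the Nash equilibrium is full contribution by all 11; the group earns 11 × (13 × 0.67 + 7.3 × 13) = 1139.71.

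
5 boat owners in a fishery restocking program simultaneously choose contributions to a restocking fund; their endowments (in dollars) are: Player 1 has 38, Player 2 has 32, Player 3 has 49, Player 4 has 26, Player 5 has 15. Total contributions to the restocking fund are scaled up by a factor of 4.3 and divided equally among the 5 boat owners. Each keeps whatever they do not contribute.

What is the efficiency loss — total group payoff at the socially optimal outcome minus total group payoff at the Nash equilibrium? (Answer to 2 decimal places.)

528.00 dollars

The private return per contributed unit is 4.3/5 = 0.8600 < 1 for every player regardless of endowment, so the Nash equilibrium is zero contribution and the group total is Σ E_j = 38 + 32 + 49 + 26 + 15 = 160.
Each contributed unit returns 4.300 to the group, so the social optimum is full contribution by everyone: group total = 4.300 × 160 = 688.00.
Efficiency loss = (4.300 − 1) × 160 = 528.00.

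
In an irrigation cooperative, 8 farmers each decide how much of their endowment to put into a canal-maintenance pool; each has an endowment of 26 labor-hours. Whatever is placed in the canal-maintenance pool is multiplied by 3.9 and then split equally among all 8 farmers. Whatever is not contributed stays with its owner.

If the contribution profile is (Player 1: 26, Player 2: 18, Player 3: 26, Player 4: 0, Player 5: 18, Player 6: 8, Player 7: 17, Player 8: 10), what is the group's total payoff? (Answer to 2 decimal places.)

Total contributed: 26 + 18 + 26 + 0 + 18 + 8 + 17 + 10 = 123; total kept: 8 × 26 − 123 = 85.
The canal-maintenance pool pays out 3.9 × 123 = 479.70 in aggregate.
Group total = 85 + 479.70 = 564.70.

564.70 labor-hours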